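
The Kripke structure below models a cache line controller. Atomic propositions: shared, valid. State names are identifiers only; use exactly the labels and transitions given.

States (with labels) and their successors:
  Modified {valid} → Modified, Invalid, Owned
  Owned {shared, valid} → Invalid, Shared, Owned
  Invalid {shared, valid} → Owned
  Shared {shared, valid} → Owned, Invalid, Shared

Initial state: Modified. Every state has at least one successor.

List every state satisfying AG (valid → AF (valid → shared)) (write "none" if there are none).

States satisfying valid → AF (valid → shared): {Owned, Invalid, Shared}.
States satisfying AG (valid → AF (valid → shared)): {Owned, Invalid, Shared}.

{Owned, Invalid, Shared}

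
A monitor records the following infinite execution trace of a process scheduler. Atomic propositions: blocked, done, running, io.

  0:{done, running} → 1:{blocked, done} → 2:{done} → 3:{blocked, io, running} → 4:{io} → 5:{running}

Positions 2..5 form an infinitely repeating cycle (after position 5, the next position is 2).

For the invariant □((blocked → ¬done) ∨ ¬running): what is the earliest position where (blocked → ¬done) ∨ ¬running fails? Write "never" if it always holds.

never

(blocked → ¬done) ∨ ¬running holds at every position 0..5, and those are all the positions the trace ever visits, so the invariant □((blocked → ¬done) ∨ ¬running) is never violated.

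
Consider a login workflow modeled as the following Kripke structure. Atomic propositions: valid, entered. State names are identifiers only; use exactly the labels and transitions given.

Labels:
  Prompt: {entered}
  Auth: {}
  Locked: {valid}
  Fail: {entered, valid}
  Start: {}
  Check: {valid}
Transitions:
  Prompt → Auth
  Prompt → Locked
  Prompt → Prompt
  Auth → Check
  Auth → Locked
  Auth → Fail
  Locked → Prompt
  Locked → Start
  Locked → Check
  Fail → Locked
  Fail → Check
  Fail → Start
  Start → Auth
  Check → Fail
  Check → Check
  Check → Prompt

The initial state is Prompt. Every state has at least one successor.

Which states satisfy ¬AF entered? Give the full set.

States satisfying entered: {Prompt, Fail}.
States satisfying AF entered: {Prompt, Fail}.
States satisfying ¬AF entered: {Auth, Locked, Start, Check}.

{Auth, Locked, Start, Check}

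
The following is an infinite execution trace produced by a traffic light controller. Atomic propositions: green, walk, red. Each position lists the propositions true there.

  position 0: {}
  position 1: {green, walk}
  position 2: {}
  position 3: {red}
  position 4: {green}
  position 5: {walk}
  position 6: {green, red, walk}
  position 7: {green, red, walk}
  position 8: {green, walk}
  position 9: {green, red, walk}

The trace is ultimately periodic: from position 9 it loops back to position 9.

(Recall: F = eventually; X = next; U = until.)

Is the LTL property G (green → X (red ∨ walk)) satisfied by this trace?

No

green → X (red ∨ walk) must hold at every position from 0 onward. It fails at position 1, so G (green → X (red ∨ walk)) is false.
Positions where green holds: 1, 4, 6, 7, 8, 9.
Check X (red ∨ walk) at each: 1→fails, 4→ok, 6→ok, 7→ok, 8→ok, 9→ok.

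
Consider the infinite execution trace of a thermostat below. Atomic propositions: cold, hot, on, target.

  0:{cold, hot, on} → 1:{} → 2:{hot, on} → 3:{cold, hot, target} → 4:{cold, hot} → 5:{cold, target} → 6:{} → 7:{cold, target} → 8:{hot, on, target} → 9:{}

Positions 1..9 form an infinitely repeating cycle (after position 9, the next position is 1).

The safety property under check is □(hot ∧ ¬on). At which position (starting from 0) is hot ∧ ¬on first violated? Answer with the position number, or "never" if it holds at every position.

At position 0 the labels are {cold, hot, on}, so hot ∧ ¬on is false there. This is the first violation.

0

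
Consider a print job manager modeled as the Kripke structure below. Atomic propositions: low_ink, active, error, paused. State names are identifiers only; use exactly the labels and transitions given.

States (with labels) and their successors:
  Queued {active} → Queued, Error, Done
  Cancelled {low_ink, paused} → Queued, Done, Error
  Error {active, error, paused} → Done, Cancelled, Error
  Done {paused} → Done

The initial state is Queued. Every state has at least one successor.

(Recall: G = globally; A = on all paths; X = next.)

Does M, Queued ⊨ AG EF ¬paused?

States satisfying EF ¬paused: {Queued, Cancelled, Error}.
States satisfying AG EF ¬paused: ∅.
Done is reachable from Queued and violates EF ¬paused, so AG fails at Queued.
Queued ∉ Sat(AG EF ¬paused).

Does not hold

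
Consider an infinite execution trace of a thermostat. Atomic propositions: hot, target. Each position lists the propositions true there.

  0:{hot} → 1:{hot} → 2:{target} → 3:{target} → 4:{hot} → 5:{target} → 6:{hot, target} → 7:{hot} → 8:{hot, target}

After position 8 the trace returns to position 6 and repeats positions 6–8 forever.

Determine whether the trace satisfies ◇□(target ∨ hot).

□(target ∨ hot) holds at position 0, which is reachable from 0, so ◇□(target ∨ hot) holds.

Satisfied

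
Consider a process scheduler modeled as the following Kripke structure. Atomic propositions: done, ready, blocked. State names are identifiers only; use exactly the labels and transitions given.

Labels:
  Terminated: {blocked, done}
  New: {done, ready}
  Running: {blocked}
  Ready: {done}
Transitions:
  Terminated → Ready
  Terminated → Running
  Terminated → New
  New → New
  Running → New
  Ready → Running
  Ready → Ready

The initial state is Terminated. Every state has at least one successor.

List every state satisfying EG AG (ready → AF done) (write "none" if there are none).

{Terminated, New, Running, Ready}

States satisfying AG (ready → AF done): {Terminated, New, Running, Ready}.
States satisfying EG AG (ready → AF done): {Terminated, New, Running, Ready}.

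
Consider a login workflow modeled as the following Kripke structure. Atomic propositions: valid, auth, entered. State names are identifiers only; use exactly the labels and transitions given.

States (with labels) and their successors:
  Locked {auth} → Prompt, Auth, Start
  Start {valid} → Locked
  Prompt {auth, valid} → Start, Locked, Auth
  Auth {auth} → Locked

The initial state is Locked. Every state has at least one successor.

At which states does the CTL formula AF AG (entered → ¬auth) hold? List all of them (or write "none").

States satisfying AG (entered → ¬auth): {Locked, Start, Prompt, Auth}.
States satisfying AF AG (entered → ¬auth): {Locked, Start, Prompt, Auth}.

{Locked, Start, Prompt, Auth}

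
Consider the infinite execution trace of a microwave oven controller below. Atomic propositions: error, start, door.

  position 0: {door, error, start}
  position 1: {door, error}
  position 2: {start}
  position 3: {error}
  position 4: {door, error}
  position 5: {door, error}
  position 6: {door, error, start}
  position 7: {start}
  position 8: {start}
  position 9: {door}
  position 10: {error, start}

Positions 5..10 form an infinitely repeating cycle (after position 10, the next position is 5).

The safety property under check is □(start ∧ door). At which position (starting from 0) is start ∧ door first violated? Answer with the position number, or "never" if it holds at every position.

Check start ∧ door at each position in order: 0 ✓.
At position 1 the labels are {door, error}, so start ∧ door is false there. This is the first violation.

1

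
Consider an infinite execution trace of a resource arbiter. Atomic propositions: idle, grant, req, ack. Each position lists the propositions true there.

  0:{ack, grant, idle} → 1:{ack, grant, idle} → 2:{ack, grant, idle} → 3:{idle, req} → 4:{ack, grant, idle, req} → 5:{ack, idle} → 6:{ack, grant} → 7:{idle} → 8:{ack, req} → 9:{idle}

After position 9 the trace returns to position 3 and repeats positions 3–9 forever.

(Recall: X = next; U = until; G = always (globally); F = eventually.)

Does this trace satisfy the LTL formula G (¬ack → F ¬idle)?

Holds

¬ack → F ¬idle holds at every position 0..9, and those are all positions ever visited, so G (¬ack → F ¬idle) holds.
Positions where ¬ack holds: 3, 7, 9.
Check F ¬idle at each: 3→ok, 7→ok, 9→ok.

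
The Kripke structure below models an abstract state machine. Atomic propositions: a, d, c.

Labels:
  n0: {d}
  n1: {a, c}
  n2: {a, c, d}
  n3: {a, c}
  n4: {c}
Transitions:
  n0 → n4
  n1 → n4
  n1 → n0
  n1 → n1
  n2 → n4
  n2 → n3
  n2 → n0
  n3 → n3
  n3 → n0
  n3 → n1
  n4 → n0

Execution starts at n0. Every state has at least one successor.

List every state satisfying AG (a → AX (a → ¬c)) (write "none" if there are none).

States satisfying a → AX (a → ¬c): {n0, n4}.
States satisfying AG (a → AX (a → ¬c)): {n0, n4}.

{n0, n4}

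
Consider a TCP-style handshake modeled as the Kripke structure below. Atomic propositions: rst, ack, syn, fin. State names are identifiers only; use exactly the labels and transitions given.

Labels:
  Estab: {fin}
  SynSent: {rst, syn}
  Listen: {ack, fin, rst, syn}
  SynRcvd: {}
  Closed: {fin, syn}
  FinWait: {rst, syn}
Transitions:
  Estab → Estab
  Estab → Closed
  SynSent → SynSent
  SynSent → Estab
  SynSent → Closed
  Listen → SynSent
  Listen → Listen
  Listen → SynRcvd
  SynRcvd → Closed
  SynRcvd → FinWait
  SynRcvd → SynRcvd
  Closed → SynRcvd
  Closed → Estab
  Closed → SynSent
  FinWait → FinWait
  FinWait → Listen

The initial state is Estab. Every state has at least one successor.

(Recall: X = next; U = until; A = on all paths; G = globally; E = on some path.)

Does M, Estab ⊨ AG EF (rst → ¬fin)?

Yes

States satisfying EF (rst → ¬fin): {Estab, SynSent, Listen, SynRcvd, Closed, FinWait}.
States satisfying AG EF (rst → ¬fin): {Estab, SynSent, Listen, SynRcvd, Closed, FinWait}.
Every state reachable from Estab satisfies EF (rst → ¬fin).
Estab ∈ Sat(AG EF (rst → ¬fin)).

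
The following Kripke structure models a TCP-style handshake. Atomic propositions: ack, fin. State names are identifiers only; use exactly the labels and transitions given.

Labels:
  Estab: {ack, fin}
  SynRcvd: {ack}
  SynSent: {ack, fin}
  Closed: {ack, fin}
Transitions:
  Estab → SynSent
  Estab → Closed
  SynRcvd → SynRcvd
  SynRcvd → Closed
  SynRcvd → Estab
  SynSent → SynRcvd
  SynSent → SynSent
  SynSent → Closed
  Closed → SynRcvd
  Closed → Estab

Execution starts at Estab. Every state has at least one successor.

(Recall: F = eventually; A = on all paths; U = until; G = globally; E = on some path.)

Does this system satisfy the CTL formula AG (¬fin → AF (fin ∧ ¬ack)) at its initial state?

States satisfying ¬fin → AF (fin ∧ ¬ack): {Estab, SynSent, Closed}.
States satisfying AG (¬fin → AF (fin ∧ ¬ack)): ∅.
SynRcvd is reachable from Estab and violates ¬fin → AF (fin ∧ ¬ack), so AG fails at Estab.
Estab ∉ Sat(AG (¬fin → AF (fin ∧ ¬ack))).

Does not hold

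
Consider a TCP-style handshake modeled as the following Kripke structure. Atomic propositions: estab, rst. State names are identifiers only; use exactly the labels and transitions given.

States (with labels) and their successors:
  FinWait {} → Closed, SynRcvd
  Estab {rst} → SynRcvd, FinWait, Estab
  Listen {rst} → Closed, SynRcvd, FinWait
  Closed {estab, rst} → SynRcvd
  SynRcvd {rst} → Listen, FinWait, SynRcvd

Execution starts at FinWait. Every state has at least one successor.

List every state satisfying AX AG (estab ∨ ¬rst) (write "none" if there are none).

none

States satisfying AG (estab ∨ ¬rst): ∅.
States satisfying AX AG (estab ∨ ¬rst): ∅.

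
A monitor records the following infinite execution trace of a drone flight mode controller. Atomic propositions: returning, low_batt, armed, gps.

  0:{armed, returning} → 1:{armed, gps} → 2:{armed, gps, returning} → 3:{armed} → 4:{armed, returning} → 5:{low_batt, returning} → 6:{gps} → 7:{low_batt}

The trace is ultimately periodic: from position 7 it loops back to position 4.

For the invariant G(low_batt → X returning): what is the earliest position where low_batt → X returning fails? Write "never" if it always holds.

5

Check low_batt → X returning at each position in order: 0 ✓, 1 ✓, 2 ✓, 3 ✓, 4 ✓.
At position 5 the labels are {low_batt, returning} and the next position 6 has {gps}, so low_batt → X returning is false there. This is the first violation.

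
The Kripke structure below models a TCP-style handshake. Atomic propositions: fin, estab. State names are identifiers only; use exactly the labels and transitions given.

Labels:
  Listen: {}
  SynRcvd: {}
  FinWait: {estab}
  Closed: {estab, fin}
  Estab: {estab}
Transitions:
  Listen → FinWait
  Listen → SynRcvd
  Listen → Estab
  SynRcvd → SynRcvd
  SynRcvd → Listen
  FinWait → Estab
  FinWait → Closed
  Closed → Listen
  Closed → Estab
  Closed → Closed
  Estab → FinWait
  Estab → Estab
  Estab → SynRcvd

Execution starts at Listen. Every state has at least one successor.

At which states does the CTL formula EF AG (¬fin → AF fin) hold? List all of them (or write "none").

none

States satisfying AG (¬fin → AF fin): ∅.
States satisfying EF AG (¬fin → AF fin): ∅.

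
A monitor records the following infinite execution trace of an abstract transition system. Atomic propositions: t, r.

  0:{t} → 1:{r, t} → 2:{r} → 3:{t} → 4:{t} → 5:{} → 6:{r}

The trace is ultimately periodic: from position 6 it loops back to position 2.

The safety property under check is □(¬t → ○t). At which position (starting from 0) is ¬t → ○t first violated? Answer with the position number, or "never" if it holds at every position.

Check ¬t → ○t at each position in order: 0 ✓, 1 ✓, 2 ✓, 3 ✓, 4 ✓.
At position 5 the labels are {} and the next position 6 has {r}, so ¬t → ○t is false there. This is the first violation.

5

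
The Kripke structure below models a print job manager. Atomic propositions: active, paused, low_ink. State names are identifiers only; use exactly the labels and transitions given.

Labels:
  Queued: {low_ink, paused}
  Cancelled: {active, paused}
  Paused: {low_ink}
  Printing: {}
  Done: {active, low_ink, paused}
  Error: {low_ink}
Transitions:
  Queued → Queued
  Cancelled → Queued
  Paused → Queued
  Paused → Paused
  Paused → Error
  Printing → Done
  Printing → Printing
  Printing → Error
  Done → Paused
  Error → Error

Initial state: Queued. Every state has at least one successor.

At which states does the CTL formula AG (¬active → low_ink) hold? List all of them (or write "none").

States satisfying ¬active → low_ink: {Queued, Cancelled, Paused, Done, Error}.
States satisfying AG (¬active → low_ink): {Queued, Cancelled, Paused, Done, Error}.

{Queued, Cancelled, Paused, Done, Error}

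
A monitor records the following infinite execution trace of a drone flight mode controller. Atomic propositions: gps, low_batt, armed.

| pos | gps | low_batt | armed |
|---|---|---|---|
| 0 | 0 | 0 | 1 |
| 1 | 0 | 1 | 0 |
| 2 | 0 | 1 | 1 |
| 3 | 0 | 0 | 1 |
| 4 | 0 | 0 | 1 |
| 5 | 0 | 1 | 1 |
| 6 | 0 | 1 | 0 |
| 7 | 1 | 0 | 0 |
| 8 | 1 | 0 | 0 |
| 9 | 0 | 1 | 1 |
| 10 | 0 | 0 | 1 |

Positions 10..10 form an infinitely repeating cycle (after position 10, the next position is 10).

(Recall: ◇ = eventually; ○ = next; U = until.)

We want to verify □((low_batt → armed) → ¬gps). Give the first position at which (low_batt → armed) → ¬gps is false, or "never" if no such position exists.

7

Check (low_batt → armed) → ¬gps at each position in order: 0 ✓, 1 ✓, 2 ✓, 3 ✓, 4 ✓, 5 ✓, 6 ✓.
At position 7 the labels are {gps}, so (low_batt → armed) → ¬gps is false there. This is the first violation.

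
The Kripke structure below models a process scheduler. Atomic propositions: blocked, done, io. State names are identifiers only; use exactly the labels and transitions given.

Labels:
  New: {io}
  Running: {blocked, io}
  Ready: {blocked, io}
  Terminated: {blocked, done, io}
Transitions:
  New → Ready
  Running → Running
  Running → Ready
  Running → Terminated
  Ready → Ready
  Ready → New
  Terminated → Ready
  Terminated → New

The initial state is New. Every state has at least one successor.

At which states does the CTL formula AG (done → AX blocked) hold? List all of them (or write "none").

States satisfying done → AX blocked: {New, Running, Ready}.
States satisfying AG (done → AX blocked): {New, Ready}.

{New, Ready}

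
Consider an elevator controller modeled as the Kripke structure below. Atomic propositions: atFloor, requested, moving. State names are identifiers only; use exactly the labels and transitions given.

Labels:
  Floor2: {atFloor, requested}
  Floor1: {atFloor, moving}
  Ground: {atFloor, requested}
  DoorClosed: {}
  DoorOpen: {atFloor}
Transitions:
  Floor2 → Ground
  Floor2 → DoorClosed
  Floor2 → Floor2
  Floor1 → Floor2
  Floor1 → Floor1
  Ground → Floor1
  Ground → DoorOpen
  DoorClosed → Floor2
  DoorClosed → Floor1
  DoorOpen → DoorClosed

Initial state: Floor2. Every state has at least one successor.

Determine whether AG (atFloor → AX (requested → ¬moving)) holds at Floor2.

Satisfied

States satisfying atFloor → AX (requested → ¬moving): {Floor2, Floor1, Ground, DoorClosed, DoorOpen}.
States satisfying AG (atFloor → AX (requested → ¬moving)): {Floor2, Floor1, Ground, DoorClosed, DoorOpen}.
Every state reachable from Floor2 satisfies atFloor → AX (requested → ¬moving).
Floor2 ∈ Sat(AG (atFloor → AX (requested → ¬moving))).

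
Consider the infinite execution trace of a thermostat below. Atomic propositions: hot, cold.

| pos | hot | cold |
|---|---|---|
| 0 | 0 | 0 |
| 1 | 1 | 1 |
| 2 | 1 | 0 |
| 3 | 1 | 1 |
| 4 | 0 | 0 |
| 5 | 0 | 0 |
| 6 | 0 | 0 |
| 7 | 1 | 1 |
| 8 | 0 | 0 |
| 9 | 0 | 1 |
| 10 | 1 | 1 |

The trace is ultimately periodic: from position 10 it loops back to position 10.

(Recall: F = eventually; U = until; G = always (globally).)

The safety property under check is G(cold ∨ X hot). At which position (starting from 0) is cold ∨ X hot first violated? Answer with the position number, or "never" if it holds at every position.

4

Check cold ∨ X hot at each position in order: 0 ✓, 1 ✓, 2 ✓, 3 ✓.
At position 4 the labels are {} and the next position 5 has {}, so cold ∨ X hot is false there. This is the first violation.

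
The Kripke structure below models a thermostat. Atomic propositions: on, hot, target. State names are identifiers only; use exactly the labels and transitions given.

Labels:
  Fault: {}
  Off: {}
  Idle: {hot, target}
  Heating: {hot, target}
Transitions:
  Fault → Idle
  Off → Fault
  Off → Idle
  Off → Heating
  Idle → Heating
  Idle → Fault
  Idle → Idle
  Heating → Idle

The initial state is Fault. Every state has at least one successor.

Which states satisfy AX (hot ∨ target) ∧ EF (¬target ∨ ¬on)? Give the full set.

{Fault, Heating}

States satisfying hot ∨ target: {Idle, Heating}.
States satisfying AX (hot ∨ target): {Fault, Heating}.
States satisfying ¬target ∨ ¬on: {Fault, Off, Idle, Heating}.
States satisfying EF (¬target ∨ ¬on): {Fault, Off, Idle, Heating}.
States satisfying AX (hot ∨ target) ∧ EF (¬target ∨ ¬on): {Fault, Heating}.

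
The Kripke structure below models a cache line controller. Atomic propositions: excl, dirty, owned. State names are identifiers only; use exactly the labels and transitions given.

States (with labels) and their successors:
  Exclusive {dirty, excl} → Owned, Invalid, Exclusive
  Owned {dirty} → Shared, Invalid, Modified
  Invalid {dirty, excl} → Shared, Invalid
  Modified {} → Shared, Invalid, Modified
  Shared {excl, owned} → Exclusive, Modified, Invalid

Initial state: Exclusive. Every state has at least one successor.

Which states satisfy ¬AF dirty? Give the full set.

States satisfying dirty: {Exclusive, Owned, Invalid}.
States satisfying AF dirty: {Exclusive, Owned, Invalid}.
States satisfying ¬AF dirty: {Modified, Shared}.

{Modified, Shared}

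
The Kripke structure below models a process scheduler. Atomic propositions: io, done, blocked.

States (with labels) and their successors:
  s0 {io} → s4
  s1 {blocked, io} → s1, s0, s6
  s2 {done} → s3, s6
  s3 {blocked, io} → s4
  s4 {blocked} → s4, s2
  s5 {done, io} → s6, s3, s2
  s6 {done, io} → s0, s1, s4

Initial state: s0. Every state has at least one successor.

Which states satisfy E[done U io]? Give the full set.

{s0, s1, s2, s3, s5, s6}

States satisfying done: {s2, s5, s6}.
States satisfying io: {s0, s1, s3, s5, s6}.
States satisfying E[done U io]: {s0, s1, s2, s3, s5, s6}.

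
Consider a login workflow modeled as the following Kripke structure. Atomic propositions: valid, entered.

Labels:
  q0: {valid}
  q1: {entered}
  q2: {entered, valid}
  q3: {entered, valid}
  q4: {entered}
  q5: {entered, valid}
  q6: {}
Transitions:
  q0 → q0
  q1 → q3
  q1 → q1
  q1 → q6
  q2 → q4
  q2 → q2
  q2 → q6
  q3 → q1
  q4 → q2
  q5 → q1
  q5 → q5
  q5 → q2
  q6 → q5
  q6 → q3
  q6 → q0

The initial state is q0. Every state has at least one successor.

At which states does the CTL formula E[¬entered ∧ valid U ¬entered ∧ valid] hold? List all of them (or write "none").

{q0}

States satisfying ¬entered ∧ valid: {q0}.
States satisfying E[¬entered ∧ valid U ¬entered ∧ valid]: {q0}.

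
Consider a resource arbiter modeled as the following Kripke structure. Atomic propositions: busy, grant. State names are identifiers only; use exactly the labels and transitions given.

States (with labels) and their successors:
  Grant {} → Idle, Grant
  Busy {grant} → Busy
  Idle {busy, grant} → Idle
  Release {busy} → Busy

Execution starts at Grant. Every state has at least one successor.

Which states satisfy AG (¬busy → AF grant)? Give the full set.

States satisfying ¬busy → AF grant: {Busy, Idle, Release}.
States satisfying AG (¬busy → AF grant): {Busy, Idle, Release}.

{Busy, Idle, Release}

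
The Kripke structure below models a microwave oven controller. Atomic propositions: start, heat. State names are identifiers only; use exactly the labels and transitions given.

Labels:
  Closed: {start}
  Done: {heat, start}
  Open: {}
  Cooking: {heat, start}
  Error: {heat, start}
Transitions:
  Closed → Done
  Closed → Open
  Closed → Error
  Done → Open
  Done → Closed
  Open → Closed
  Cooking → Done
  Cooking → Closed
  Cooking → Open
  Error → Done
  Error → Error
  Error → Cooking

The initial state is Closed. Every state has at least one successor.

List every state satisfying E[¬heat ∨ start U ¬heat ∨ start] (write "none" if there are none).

{Closed, Done, Open, Cooking, Error}

States satisfying ¬heat ∨ start: {Closed, Done, Open, Cooking, Error}.
States satisfying E[¬heat ∨ start U ¬heat ∨ start]: {Closed, Done, Open, Cooking, Error}.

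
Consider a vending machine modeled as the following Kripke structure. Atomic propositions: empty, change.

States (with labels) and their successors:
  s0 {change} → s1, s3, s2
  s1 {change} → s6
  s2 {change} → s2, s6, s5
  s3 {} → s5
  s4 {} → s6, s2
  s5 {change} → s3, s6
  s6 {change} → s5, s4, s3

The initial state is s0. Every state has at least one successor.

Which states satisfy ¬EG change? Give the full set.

States satisfying change: {s0, s1, s2, s5, s6}.
States satisfying EG change: {s0, s1, s2, s5, s6}.
States satisfying ¬EG change: {s3, s4}.

{s3, s4}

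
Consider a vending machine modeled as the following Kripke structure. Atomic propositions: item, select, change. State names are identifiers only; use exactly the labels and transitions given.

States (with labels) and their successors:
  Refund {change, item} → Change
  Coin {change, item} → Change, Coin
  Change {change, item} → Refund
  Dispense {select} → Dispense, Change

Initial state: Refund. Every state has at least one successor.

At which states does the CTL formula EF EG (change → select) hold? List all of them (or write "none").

{Dispense}

States satisfying EG (change → select): {Dispense}.
States satisfying EF EG (change → select): {Dispense}.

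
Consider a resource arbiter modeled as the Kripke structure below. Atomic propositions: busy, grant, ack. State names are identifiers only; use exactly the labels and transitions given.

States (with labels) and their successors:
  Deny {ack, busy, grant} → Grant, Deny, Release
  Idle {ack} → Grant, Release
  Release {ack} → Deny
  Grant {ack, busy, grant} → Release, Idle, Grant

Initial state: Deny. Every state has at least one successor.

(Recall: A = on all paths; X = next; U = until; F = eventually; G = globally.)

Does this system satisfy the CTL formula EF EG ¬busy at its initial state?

States satisfying EG ¬busy: ∅.
States satisfying EF EG ¬busy: ∅.
No suitable path/successor from Deny witnesses the formula.
Deny ∉ Sat(EF EG ¬busy).

No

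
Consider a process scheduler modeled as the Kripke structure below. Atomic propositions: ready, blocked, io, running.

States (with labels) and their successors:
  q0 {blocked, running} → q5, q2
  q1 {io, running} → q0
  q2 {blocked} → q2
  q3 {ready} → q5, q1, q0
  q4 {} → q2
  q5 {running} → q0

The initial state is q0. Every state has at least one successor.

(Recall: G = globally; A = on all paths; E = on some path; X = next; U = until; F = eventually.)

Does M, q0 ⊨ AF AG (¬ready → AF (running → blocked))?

States satisfying AG (¬ready → AF (running → blocked)): {q0, q1, q2, q3, q4, q5}.
States satisfying AF AG (¬ready → AF (running → blocked)): {q0, q1, q2, q3, q4, q5}.
q0 ∈ Sat(AF AG (¬ready → AF (running → blocked))).

Holds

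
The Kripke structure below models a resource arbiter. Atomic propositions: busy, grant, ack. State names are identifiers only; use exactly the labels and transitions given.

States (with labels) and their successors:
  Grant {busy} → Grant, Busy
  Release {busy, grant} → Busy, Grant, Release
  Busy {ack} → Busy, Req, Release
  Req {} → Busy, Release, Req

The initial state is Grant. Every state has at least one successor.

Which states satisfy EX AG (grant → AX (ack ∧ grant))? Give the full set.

none

States satisfying AG (grant → AX (ack ∧ grant)): ∅.
States satisfying EX AG (grant → AX (ack ∧ grant)): ∅.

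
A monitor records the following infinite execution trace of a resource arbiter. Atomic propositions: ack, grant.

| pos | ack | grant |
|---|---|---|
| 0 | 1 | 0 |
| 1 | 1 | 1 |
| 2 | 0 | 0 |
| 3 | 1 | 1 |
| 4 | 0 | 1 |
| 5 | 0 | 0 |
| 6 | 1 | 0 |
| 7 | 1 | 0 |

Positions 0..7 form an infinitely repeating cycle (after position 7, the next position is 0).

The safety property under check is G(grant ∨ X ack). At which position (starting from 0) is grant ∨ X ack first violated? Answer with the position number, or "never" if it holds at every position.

grant ∨ X ack holds at every position 0..7, and those are all the positions the trace ever visits, so the invariant G(grant ∨ X ack) is never violated.

never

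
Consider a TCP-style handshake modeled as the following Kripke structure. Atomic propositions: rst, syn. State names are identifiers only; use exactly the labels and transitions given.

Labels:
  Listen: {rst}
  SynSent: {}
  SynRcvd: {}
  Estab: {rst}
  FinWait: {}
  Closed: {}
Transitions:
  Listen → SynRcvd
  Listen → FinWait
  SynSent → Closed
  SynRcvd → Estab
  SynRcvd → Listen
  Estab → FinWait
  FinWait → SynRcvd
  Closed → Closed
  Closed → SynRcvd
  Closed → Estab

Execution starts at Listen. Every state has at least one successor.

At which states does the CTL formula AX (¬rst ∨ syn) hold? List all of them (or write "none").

{Listen, SynSent, Estab, FinWait}

States satisfying ¬rst ∨ syn: {SynSent, SynRcvd, FinWait, Closed}.
States satisfying AX (¬rst ∨ syn): {Listen, SynSent, Estab, FinWait}.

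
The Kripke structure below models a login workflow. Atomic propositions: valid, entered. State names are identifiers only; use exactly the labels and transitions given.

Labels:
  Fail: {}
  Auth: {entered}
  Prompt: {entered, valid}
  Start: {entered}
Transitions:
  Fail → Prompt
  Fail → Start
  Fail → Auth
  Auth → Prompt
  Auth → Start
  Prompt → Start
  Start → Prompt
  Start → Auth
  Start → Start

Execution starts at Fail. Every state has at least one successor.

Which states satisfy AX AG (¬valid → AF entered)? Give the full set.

States satisfying AG (¬valid → AF entered): {Fail, Auth, Prompt, Start}.
States satisfying AX AG (¬valid → AF entered): {Fail, Auth, Prompt, Start}.

{Fail, Auth, Prompt, Start}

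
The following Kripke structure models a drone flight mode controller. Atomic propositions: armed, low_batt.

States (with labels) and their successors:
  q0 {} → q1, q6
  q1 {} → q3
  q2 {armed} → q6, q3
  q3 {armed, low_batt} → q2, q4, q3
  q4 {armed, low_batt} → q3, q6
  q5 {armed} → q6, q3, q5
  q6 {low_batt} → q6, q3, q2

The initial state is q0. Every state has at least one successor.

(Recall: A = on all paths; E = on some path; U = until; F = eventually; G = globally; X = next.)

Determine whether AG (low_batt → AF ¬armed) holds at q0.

States satisfying low_batt → AF ¬armed: {q0, q1, q2, q5, q6}.
States satisfying AG (low_batt → AF ¬armed): ∅.
q3 is reachable from q0 and violates low_batt → AF ¬armed, so AG fails at q0.
q0 ∉ Sat(AG (low_batt → AF ¬armed)).

Does not hold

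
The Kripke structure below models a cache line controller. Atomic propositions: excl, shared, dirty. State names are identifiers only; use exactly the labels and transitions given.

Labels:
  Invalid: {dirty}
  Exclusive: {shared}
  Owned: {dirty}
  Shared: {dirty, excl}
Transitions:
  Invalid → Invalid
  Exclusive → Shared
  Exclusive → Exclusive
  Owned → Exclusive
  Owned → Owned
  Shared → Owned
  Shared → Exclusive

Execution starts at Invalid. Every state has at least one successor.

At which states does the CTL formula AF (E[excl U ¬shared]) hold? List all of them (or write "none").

{Invalid, Owned, Shared}

States satisfying E[excl U ¬shared]: {Invalid, Owned, Shared}.
States satisfying AF (E[excl U ¬shared]): {Invalid, Owned, Shared}.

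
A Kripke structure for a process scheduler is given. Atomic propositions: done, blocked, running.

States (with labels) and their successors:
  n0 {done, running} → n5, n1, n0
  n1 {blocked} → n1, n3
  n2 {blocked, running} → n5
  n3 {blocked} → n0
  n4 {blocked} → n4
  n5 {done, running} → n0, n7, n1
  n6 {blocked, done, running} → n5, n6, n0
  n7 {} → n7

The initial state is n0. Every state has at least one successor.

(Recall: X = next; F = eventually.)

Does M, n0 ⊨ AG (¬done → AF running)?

States satisfying ¬done → AF running: {n0, n2, n3, n5, n6}.
States satisfying AG (¬done → AF running): ∅.
n1 is reachable from n0 and violates ¬done → AF running, so AG fails at n0.
n0 ∉ Sat(AG (¬done → AF running)).

Does not hold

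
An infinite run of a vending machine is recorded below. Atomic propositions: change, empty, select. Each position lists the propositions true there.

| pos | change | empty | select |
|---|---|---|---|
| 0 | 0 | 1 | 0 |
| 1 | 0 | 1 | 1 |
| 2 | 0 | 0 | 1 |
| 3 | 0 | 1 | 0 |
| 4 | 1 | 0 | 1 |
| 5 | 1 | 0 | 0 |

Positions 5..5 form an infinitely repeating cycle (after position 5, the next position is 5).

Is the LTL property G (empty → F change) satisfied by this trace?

Satisfied

empty → F change holds at every position 0..5, and those are all positions ever visited, so G (empty → F change) holds.
Positions where empty holds: 0, 1, 3.
Check F change at each: 0→ok, 1→ok, 3→ok.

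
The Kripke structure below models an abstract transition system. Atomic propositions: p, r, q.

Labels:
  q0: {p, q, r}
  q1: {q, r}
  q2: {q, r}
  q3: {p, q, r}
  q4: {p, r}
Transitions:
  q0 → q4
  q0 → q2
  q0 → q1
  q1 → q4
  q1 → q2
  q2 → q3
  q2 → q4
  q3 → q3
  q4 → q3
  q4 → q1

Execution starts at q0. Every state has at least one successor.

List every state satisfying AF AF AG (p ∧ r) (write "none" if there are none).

{q3}

States satisfying AF AG (p ∧ r): {q3}.
States satisfying AF AF AG (p ∧ r): {q3}.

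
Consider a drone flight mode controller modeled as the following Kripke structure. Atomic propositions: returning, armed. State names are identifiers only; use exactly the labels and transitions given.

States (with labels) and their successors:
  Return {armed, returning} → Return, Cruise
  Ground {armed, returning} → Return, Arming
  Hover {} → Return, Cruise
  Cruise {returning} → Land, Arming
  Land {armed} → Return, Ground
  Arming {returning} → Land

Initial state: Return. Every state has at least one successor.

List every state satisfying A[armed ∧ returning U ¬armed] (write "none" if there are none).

{Hover, Cruise, Arming}

States satisfying armed ∧ returning: {Return, Ground}.
States satisfying ¬armed: {Hover, Cruise, Arming}.
States satisfying A[armed ∧ returning U ¬armed]: {Hover, Cruise, Arming}.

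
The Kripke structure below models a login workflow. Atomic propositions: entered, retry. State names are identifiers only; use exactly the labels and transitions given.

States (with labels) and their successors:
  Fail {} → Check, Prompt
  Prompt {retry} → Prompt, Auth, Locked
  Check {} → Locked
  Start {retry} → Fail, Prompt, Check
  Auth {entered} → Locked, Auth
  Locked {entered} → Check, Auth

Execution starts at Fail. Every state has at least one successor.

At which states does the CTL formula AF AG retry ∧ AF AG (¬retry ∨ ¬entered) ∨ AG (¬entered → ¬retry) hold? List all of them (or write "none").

States satisfying AG retry: ∅.
States satisfying AF AG retry: ∅.
States satisfying AG (¬retry ∨ ¬entered): {Fail, Prompt, Check, Start, Auth, Locked}.
States satisfying AF AG (¬retry ∨ ¬entered): {Fail, Prompt, Check, Start, Auth, Locked}.
States satisfying AF AG retry ∧ AF AG (¬retry ∨ ¬entered): ∅.
States satisfying ¬entered → ¬retry: {Fail, Check, Auth, Locked}.
States satisfying AG (¬entered → ¬retry): {Check, Auth, Locked}.
States satisfying AF AG retry ∧ AF AG (¬retry ∨ ¬entered) ∨ AG (¬entered → ¬retry): {Check, Auth, Locked}.

{Check, Auth, Locked}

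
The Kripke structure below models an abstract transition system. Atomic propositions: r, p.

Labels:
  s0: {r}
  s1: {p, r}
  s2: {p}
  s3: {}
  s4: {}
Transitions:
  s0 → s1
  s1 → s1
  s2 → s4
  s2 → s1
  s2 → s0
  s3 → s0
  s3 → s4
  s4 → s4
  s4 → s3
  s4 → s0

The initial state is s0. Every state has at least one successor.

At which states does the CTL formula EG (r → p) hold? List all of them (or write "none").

States satisfying r → p: {s1, s2, s3, s4}.
States satisfying EG (r → p): {s1, s2, s3, s4}.

{s1, s2, s3, s4}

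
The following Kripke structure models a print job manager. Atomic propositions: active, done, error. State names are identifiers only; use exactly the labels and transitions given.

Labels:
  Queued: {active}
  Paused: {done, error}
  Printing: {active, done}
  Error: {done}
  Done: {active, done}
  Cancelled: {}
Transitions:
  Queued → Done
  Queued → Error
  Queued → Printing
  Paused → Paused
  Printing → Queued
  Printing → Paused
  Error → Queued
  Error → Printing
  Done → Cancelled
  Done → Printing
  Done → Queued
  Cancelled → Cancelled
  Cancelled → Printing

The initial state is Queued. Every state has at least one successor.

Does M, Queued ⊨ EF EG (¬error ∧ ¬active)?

States satisfying EG (¬error ∧ ¬active): {Cancelled}.
States satisfying EF EG (¬error ∧ ¬active): {Queued, Printing, Error, Done, Cancelled}.
Some path from Queued reaches a state where EG (¬error ∧ ¬active) holds.
Queued ∈ Sat(EF EG (¬error ∧ ¬active)).

Holds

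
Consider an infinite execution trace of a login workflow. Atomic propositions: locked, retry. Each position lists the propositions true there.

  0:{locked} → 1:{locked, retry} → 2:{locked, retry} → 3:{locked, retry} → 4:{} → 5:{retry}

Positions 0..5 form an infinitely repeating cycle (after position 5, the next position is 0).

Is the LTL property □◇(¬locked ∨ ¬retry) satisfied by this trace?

◇(¬locked ∨ ¬retry) holds at every position 0..5, and those are all positions ever visited, so □◇(¬locked ∨ ¬retry) holds.

Holds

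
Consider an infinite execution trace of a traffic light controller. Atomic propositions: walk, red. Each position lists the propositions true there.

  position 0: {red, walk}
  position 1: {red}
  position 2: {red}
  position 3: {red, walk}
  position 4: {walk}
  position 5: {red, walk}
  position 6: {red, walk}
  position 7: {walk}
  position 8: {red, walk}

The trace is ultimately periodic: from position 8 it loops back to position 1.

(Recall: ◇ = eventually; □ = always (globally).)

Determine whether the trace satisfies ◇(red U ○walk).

Holds

red U ○walk holds at position 0, which is reachable from 0, so ◇(red U ○walk) holds.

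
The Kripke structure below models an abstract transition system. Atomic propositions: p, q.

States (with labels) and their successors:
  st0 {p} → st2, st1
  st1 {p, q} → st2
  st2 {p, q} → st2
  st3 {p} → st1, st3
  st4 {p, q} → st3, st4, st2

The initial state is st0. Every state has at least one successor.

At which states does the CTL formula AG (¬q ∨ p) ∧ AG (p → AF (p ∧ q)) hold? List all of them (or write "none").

{st0, st1, st2}

States satisfying ¬q ∨ p: {st0, st1, st2, st3, st4}.
States satisfying AG (¬q ∨ p): {st0, st1, st2, st3, st4}.
States satisfying p → AF (p ∧ q): {st0, st1, st2, st4}.
States satisfying AG (p → AF (p ∧ q)): {st0, st1, st2}.
States satisfying AG (¬q ∨ p) ∧ AG (p → AF (p ∧ q)): {st0, st1, st2}.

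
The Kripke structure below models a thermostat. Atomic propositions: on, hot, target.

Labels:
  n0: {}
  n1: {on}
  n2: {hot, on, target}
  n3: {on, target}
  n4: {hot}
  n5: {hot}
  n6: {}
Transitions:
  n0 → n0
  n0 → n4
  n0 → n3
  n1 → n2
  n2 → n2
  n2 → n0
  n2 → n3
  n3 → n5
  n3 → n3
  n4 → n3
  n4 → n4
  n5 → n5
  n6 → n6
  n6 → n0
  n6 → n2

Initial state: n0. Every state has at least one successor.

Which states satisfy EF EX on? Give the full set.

States satisfying EX on: {n0, n1, n2, n3, n4, n6}.
States satisfying EF EX on: {n0, n1, n2, n3, n4, n6}.

{n0, n1, n2, n3, n4, n6}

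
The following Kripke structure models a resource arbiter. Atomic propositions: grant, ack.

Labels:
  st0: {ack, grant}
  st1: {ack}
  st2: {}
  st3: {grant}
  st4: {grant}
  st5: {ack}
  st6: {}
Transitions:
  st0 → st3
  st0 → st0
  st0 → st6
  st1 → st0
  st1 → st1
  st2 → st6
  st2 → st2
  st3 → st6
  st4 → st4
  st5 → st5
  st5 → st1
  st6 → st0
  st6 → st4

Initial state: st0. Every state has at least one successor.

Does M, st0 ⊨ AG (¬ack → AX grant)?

No

States satisfying ¬ack → AX grant: {st0, st1, st4, st5, st6}.
States satisfying AG (¬ack → AX grant): {st4}.
st3 is reachable from st0 and violates ¬ack → AX grant, so AG fails at st0.
st0 ∉ Sat(AG (¬ack → AX grant)).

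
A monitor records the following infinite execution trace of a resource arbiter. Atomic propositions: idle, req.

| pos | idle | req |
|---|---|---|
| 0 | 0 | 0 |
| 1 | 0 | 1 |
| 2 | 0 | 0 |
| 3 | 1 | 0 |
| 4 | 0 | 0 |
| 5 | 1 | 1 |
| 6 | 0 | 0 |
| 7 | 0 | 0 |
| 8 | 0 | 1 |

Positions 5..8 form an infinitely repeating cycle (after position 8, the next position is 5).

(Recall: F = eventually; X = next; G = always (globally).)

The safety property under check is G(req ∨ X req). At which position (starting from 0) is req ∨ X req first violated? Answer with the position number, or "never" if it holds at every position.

2

Check req ∨ X req at each position in order: 0 ✓, 1 ✓.
At position 2 the labels are {} and the next position 3 has {idle}, so req ∨ X req is false there. This is the first violation.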